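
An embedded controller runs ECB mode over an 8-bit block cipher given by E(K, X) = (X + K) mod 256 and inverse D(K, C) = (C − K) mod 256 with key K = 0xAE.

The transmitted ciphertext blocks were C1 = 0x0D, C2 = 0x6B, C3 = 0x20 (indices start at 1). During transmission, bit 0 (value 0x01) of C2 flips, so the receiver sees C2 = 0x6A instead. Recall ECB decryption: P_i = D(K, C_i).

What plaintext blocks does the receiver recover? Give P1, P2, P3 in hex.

Only C2 changed, to 0x6A. In ECB, a change in C_i affects only P_i. Decrypting the received ciphertext:
P1: D(K, 0x0D) = 0x5F.
P2: D(K, 0x6A) = 0xBC.
P3: D(K, 0x20) = 0x72.
Blocks that differ from the original plaintext: P2.

P1 = 0x5F, P2 = 0xBC, P3 = 0x72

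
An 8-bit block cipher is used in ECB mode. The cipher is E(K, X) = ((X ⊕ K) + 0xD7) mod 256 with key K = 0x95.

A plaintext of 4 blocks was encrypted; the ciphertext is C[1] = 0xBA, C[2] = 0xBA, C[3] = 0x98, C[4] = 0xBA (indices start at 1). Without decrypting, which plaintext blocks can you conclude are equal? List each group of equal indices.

ECB encrypts each block independently with the same key, so equal ciphertext blocks imply equal plaintext blocks.
C[1] = C[2] = C[4] = 0xBA, so P[1] = P[2] = P[4].

P[1] = P[2] = P[4]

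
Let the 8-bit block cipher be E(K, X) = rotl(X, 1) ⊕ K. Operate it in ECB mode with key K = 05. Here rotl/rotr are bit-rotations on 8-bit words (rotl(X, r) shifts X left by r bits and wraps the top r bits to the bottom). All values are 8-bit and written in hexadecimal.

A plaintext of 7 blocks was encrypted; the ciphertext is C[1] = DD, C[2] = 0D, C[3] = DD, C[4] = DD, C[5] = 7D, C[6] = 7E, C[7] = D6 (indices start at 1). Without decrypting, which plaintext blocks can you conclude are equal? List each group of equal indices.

ECB encrypts each block independently with the same key, so equal ciphertext blocks imply equal plaintext blocks.
C[1] = C[3] = C[4] = DD, so P[1] = P[3] = P[4].

P[1] = P[3] = P[4]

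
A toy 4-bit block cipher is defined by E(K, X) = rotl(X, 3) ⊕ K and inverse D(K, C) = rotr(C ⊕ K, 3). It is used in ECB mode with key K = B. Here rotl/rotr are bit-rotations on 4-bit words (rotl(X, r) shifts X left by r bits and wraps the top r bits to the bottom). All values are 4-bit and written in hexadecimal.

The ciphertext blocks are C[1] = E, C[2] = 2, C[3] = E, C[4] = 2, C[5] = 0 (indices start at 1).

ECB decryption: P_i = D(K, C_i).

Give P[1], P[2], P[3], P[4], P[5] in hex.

P[1]: D(K, E) = A.
P[2]: D(K, 2) = 3.
P[3]: D(K, E) = A.
P[4]: D(K, 2) = 3.
P[5]: D(K, 0) = 7.

P[1] = A, P[2] = 3, P[3] = A, P[4] = 3, P[5] = 7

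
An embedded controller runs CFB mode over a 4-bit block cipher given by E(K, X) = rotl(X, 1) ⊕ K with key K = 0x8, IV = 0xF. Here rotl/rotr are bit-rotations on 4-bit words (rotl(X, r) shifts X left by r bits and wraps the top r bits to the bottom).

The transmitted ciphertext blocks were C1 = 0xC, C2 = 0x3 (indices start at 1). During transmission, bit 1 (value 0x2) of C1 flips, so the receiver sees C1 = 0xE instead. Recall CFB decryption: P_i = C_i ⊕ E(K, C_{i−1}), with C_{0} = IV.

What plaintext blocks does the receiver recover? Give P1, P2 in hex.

Only C1 changed, to 0xE. In CFB, a change in C_i flips the same bit in P_i and garbles P_{i+1}. Decrypting the received ciphertext:
P1: E(K, 0xF) = 0x7; 0xE ⊕ 0x7 = 0x9.
P2: E(K, 0xE) = 0x5; 0x3 ⊕ 0x5 = 0x6.
Blocks that differ from the original plaintext: P1, P2.

P1 = 0x9, P2 = 0x6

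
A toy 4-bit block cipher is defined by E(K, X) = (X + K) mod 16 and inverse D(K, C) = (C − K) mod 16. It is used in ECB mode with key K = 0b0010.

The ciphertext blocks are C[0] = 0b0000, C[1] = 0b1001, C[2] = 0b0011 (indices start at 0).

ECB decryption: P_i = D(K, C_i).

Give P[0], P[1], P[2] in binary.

P[0]: D(K, 0b0000) = 0b1110.
P[1]: D(K, 0b1001) = 0b0111.
P[2]: D(K, 0b0011) = 0b0001.

P[0] = 0b1110, P[1] = 0b0111, P[2] = 0b0001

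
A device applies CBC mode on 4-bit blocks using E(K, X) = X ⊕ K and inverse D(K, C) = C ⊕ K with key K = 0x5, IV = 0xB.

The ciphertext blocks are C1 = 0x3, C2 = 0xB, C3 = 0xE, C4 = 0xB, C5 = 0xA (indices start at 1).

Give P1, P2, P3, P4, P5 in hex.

P1 = 0xD, P2 = 0xD, P3 = 0x0, P4 = 0x0, P5 = 0x4

CBC decryption: P_i = D(K, C_i) ⊕ C_{i−1}, with C_{0} = IV.
P1: D(K, 0x3) = 0x6; 0x6 ⊕ 0xB = 0xD.
P2: D(K, 0xB) = 0xE; 0xE ⊕ 0x3 = 0xD.
P3: D(K, 0xE) = 0xB; 0xB ⊕ 0xB = 0x0.
P4: D(K, 0xB) = 0xE; 0xE ⊕ 0xE = 0x0.
P5: D(K, 0xA) = 0xF; 0xF ⊕ 0xB = 0x4.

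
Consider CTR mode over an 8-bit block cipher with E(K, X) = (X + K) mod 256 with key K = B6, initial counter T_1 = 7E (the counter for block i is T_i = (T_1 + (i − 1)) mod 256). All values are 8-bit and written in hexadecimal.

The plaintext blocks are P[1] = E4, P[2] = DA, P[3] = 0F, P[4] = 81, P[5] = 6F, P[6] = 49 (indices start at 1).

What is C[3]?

C[3] = 39

CTR encryption: S_i = E(K, T_i) where T_i is the counter for block i; C_i = P_i ⊕ S_i.
C[1]: T = 7E, S = E(K, T) = 34; E4 ⊕ 34 = D0.
C[2]: T = 7F, S = E(K, T) = 35; DA ⊕ 35 = EF.
C[3]: T = 80, S = E(K, T) = 36; 0F ⊕ 36 = 39.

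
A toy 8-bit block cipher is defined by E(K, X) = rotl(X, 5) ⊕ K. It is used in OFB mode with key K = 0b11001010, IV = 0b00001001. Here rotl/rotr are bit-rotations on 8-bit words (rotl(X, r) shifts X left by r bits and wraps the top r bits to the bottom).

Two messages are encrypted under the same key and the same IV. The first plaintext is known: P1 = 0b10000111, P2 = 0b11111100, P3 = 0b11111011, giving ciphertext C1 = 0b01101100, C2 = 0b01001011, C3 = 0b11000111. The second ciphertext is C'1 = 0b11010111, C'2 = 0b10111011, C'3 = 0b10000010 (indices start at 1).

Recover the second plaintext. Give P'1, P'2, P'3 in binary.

P'1 = 0b00111100, P'2 = 0b00001100, P'3 = 0b10111110

In OFB with a reused IV, both messages share the same keystream S_i, so C_i ⊕ C'_i = P_i ⊕ P'_i and thus P'_i = P_i ⊕ C_i ⊕ C'_i.
P'1: 0b10000111 ⊕ 0b01101100 ⊕ 0b11010111 = 0b00111100.
P'2: 0b11111100 ⊕ 0b01001011 ⊕ 0b10111011 = 0b00001100.
P'3: 0b11111011 ⊕ 0b11000111 ⊕ 0b10000010 = 0b10111110.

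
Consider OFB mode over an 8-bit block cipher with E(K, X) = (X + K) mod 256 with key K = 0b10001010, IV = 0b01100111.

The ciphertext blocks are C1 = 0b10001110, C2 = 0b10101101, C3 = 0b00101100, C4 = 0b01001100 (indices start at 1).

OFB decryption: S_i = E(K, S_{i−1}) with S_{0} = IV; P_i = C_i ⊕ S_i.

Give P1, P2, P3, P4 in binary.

P1: S = E(K, 0b01100111) = 0b11110001; 0b10001110 ⊕ 0b11110001 = 0b01111111.
P2: S = E(K, 0b11110001) = 0b01111011; 0b10101101 ⊕ 0b01111011 = 0b11010110.
P3: S = E(K, 0b01111011) = 0b00000101; 0b00101100 ⊕ 0b00000101 = 0b00101001.
P4: S = E(K, 0b00000101) = 0b10001111; 0b01001100 ⊕ 0b10001111 = 0b11000011.

P1 = 0b01111111, P2 = 0b11010110, P3 = 0b00101001, P4 = 0b11000011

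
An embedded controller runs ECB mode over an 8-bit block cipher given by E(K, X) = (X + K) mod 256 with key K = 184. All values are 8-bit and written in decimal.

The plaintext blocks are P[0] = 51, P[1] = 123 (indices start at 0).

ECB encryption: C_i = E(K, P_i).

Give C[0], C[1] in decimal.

C[0] = 235, C[1] = 51

C[0]: E(K, 51) = 235.
C[1]: E(K, 123) = 51.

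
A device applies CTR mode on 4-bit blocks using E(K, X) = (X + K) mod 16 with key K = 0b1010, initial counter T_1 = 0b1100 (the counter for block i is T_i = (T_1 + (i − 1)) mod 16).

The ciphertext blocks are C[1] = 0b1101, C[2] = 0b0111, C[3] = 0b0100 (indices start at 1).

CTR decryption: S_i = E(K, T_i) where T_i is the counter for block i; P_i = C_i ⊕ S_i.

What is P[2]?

P[2] = 0b0000

P[2]: T = 0b1101, S = E(K, T) = 0b0111; 0b0111 ⊕ 0b0111 = 0b0000.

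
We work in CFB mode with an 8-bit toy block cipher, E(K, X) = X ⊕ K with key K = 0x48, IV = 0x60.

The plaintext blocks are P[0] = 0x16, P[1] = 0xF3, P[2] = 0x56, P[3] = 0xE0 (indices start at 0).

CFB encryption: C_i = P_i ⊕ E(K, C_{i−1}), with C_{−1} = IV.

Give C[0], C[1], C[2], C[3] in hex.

C[0] = 0x3E, C[1] = 0x85, C[2] = 0x9B, C[3] = 0x33

C[0]: E(K, 0x60) = 0x28; 0x16 ⊕ 0x28 = 0x3E.
C[1]: E(K, 0x3E) = 0x76; 0xF3 ⊕ 0x76 = 0x85.
C[2]: E(K, 0x85) = 0xCD; 0x56 ⊕ 0xCD = 0x9B.
C[3]: E(K, 0x9B) = 0xD3; 0xE0 ⊕ 0xD3 = 0x33.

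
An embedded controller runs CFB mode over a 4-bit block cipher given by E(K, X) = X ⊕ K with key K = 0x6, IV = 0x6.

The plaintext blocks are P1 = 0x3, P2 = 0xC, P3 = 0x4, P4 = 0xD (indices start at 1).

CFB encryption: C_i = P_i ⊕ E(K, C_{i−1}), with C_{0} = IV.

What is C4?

C1: E(K, 0x6) = 0x0; 0x3 ⊕ 0x0 = 0x3.
C2: E(K, 0x3) = 0x5; 0xC ⊕ 0x5 = 0x9.
C3: E(K, 0x9) = 0xF; 0x4 ⊕ 0xF = 0xB.
C4: E(K, 0xB) = 0xD; 0xD ⊕ 0xD = 0x0.

C4 = 0x0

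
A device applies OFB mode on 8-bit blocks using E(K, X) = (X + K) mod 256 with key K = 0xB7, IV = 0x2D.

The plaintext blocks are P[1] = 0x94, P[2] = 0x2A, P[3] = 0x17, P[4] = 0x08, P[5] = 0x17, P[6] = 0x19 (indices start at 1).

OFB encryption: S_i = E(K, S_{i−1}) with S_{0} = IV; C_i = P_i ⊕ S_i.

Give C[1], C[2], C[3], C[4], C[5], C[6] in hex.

C[1]: S = E(K, 0x2D) = 0xE4; 0x94 ⊕ 0xE4 = 0x70.
C[2]: S = E(K, 0xE4) = 0x9B; 0x2A ⊕ 0x9B = 0xB1.
C[3]: S = E(K, 0x9B) = 0x52; 0x17 ⊕ 0x52 = 0x45.
C[4]: S = E(K, 0x52) = 0x09; 0x08 ⊕ 0x09 = 0x01.
C[5]: S = E(K, 0x09) = 0xC0; 0x17 ⊕ 0xC0 = 0xD7.
C[6]: S = E(K, 0xC0) = 0x77; 0x19 ⊕ 0x77 = 0x6E.

C[1] = 0x70, C[2] = 0xB1, C[3] = 0x45, C[4] = 0x01, C[5] = 0xD7, C[6] = 0x6E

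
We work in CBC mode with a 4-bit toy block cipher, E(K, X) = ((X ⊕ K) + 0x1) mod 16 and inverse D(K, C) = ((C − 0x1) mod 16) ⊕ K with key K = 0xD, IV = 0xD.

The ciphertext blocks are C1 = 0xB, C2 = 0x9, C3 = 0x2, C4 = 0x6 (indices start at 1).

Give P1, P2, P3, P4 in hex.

CBC decryption: P_i = D(K, C_i) ⊕ C_{i−1}, with C_{0} = IV.
P1: D(K, 0xB) = 0x7; 0x7 ⊕ 0xD = 0xA.
P2: D(K, 0x9) = 0x5; 0x5 ⊕ 0xB = 0xE.
P3: D(K, 0x2) = 0xC; 0xC ⊕ 0x9 = 0x5.
P4: D(K, 0x6) = 0x8; 0x8 ⊕ 0x2 = 0xA.

P1 = 0xA, P2 = 0xE, P3 = 0x5, P4 = 0xA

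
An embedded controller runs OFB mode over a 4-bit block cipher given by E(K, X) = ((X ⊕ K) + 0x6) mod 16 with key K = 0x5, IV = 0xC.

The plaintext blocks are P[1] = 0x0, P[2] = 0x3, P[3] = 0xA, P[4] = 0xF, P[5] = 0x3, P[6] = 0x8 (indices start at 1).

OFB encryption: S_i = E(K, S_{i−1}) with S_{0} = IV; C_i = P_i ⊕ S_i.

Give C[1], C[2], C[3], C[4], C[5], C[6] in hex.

C[1] = 0xF, C[2] = 0x3, C[3] = 0x1, C[4] = 0xB, C[5] = 0x4, C[6] = 0x0

C[1]: S = E(K, 0xC) = 0xF; 0x0 ⊕ 0xF = 0xF.
C[2]: S = E(K, 0xF) = 0x0; 0x3 ⊕ 0x0 = 0x3.
C[3]: S = E(K, 0x0) = 0xB; 0xA ⊕ 0xB = 0x1.
C[4]: S = E(K, 0xB) = 0x4; 0xF ⊕ 0x4 = 0xB.
C[5]: S = E(K, 0x4) = 0x7; 0x3 ⊕ 0x7 = 0x4.
C[6]: S = E(K, 0x7) = 0x8; 0x8 ⊕ 0x8 = 0x0.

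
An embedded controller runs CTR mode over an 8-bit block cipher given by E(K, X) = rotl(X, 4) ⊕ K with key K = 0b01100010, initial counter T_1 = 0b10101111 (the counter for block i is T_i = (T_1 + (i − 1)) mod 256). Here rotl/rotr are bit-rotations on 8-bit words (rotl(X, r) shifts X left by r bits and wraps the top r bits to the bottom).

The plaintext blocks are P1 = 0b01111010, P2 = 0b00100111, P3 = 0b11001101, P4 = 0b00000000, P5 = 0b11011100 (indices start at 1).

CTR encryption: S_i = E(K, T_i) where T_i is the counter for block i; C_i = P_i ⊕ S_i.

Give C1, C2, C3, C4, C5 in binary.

C1 = 0b11100010, C2 = 0b01001110, C3 = 0b10110100, C4 = 0b01001001, C5 = 0b10000101

C1: T = 0b10101111, S = E(K, T) = 0b10011000; 0b01111010 ⊕ 0b10011000 = 0b11100010.
C2: T = 0b10110000, S = E(K, T) = 0b01101001; 0b00100111 ⊕ 0b01101001 = 0b01001110.
C3: T = 0b10110001, S = E(K, T) = 0b01111001; 0b11001101 ⊕ 0b01111001 = 0b10110100.
C4: T = 0b10110010, S = E(K, T) = 0b01001001; 0b00000000 ⊕ 0b01001001 = 0b01001001.
C5: T = 0b10110011, S = E(K, T) = 0b01011001; 0b11011100 ⊕ 0b01011001 = 0b10000101.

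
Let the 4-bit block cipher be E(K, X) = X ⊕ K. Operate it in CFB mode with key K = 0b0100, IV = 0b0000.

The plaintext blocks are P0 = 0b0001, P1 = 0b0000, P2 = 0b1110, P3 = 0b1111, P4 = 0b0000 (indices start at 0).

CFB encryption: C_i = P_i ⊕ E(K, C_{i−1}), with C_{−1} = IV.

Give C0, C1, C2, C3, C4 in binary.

C0: E(K, 0b0000) = 0b0100; 0b0001 ⊕ 0b0100 = 0b0101.
C1: E(K, 0b0101) = 0b0001; 0b0000 ⊕ 0b0001 = 0b0001.
C2: E(K, 0b0001) = 0b0101; 0b1110 ⊕ 0b0101 = 0b1011.
C3: E(K, 0b1011) = 0b1111; 0b1111 ⊕ 0b1111 = 0b0000.
C4: E(K, 0b0000) = 0b0100; 0b0000 ⊕ 0b0100 = 0b0100.

C0 = 0b0101, C1 = 0b0001, C2 = 0b1011, C3 = 0b0000, C4 = 0b0100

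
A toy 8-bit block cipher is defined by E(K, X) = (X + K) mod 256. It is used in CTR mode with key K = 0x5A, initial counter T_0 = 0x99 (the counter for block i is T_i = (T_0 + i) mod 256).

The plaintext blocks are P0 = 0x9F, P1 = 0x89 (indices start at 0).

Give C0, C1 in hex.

C0 = 0x6C, C1 = 0x7D

CTR encryption: S_i = E(K, T_i) where T_i is the counter for block i; C_i = P_i ⊕ S_i.
C0: T = 0x99, S = E(K, T) = 0xF3; 0x9F ⊕ 0xF3 = 0x6C.
C1: T = 0x9A, S = E(K, T) = 0xF4; 0x89 ⊕ 0xF4 = 0x7D.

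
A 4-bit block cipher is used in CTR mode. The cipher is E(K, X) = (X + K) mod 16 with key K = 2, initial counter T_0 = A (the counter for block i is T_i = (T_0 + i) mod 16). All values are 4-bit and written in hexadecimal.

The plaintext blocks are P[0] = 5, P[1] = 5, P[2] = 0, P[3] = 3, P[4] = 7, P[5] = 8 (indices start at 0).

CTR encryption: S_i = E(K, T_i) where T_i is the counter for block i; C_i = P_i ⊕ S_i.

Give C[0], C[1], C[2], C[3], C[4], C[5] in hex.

C[0]: T = A, S = E(K, T) = C; 5 ⊕ C = 9.
C[1]: T = B, S = E(K, T) = D; 5 ⊕ D = 8.
C[2]: T = C, S = E(K, T) = E; 0 ⊕ E = E.
C[3]: T = D, S = E(K, T) = F; 3 ⊕ F = C.
C[4]: T = E, S = E(K, T) = 0; 7 ⊕ 0 = 7.
C[5]: T = F, S = E(K, T) = 1; 8 ⊕ 1 = 9.

C[0] = 9, C[1] = 8, C[2] = E, C[3] = C, C[4] = 7, C[5] = 9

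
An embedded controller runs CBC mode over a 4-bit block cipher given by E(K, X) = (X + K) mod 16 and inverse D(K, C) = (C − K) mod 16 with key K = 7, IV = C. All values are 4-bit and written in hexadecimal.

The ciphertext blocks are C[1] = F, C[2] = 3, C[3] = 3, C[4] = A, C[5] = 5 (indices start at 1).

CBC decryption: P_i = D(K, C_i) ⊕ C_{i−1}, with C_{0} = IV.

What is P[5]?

P[5] = 4

P[5]: D(K, 5) = E; E ⊕ A = 4.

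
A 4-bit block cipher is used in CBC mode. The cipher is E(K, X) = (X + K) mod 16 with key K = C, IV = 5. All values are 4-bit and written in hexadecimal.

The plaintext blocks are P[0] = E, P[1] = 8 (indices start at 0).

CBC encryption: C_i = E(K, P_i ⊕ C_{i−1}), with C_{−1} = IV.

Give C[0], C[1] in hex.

C[0]: P[0] ⊕ 5 = B; E(K, B) = 7.
C[1]: P[1] ⊕ 7 = F; E(K, F) = B.

C[0] = 7, C[1] = B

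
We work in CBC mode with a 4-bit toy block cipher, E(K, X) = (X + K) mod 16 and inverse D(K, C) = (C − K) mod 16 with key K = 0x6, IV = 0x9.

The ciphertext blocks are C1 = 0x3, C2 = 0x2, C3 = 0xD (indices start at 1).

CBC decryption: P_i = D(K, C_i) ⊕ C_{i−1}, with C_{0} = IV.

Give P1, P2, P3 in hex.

P1: D(K, 0x3) = 0xD; 0xD ⊕ 0x9 = 0x4.
P2: D(K, 0x2) = 0xC; 0xC ⊕ 0x3 = 0xF.
P3: D(K, 0xD) = 0x7; 0x7 ⊕ 0x2 = 0x5.

P1 = 0x4, P2 = 0xF, P3 = 0x5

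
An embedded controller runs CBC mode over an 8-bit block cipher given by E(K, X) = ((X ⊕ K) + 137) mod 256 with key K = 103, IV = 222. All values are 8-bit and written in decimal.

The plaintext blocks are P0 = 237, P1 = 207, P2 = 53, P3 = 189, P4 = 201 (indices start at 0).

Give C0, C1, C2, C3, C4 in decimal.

C0 = 221, C1 = 254, C2 = 53, C3 = 120, C4 = 95

CBC encryption: C_i = E(K, P_i ⊕ C_{i−1}), with C_{−1} = IV.
C0: P0 ⊕ 222 = 51; E(K, 51) = 221.
C1: P1 ⊕ 221 = 18; E(K, 18) = 254.
C2: P2 ⊕ 254 = 203; E(K, 203) = 53.
C3: P3 ⊕ 53 = 136; E(K, 136) = 120.
C4: P4 ⊕ 120 = 177; E(K, 177) = 95.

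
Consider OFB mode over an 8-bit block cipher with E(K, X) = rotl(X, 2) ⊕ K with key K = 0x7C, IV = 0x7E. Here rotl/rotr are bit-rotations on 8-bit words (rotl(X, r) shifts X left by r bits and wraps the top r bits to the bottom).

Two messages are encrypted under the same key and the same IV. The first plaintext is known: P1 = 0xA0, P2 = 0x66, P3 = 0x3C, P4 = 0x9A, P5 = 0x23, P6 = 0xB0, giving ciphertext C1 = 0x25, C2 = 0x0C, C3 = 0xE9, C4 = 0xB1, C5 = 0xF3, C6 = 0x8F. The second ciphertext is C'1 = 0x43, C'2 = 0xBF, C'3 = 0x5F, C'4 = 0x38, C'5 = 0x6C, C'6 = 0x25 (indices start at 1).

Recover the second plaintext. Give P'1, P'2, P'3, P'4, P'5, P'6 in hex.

P'1 = 0xC6, P'2 = 0xD5, P'3 = 0x8A, P'4 = 0x13, P'5 = 0xBC, P'6 = 0x1A

In OFB with a reused IV, both messages share the same keystream S_i, so C_i ⊕ C'_i = P_i ⊕ P'_i and thus P'_i = P_i ⊕ C_i ⊕ C'_i.
P'1: 0xA0 ⊕ 0x25 ⊕ 0x43 = 0xC6.
P'2: 0x66 ⊕ 0x0C ⊕ 0xBF = 0xD5.
P'3: 0x3C ⊕ 0xE9 ⊕ 0x5F = 0x8A.
P'4: 0x9A ⊕ 0xB1 ⊕ 0x38 = 0x13.
P'5: 0x23 ⊕ 0xF3 ⊕ 0x6C = 0xBC.
P'6: 0xB0 ⊕ 0x8F ⊕ 0x25 = 0x1A.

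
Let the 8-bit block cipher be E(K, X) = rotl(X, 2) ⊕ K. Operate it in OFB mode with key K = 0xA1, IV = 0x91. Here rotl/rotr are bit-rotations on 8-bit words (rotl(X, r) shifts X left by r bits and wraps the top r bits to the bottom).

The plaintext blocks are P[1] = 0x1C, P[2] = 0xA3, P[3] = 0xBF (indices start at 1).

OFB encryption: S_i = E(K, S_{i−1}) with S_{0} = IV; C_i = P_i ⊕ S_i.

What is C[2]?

C[2] = 0x9D

C[1]: S = E(K, 0x91) = 0xE7; 0x1C ⊕ 0xE7 = 0xFB.
C[2]: S = E(K, 0xE7) = 0x3E; 0xA3 ⊕ 0x3E = 0x9D.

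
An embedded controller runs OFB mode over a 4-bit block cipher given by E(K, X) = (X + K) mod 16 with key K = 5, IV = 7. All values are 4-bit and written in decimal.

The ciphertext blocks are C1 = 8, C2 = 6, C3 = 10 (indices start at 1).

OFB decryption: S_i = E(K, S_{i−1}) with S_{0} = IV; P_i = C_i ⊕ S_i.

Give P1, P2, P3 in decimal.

P1: S = E(K, 7) = 12; 8 ⊕ 12 = 4.
P2: S = E(K, 12) = 1; 6 ⊕ 1 = 7.
P3: S = E(K, 1) = 6; 10 ⊕ 6 = 12.

P1 = 4, P2 = 7, P3 = 12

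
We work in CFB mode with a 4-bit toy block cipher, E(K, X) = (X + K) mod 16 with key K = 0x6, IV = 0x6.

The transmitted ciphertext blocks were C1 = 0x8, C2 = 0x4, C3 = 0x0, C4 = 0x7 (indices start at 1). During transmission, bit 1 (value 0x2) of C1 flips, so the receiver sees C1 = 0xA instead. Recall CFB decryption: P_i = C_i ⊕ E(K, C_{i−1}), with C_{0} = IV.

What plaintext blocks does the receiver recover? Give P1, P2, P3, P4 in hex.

P1 = 0x6, P2 = 0x4, P3 = 0xA, P4 = 0x1

Only C1 changed, to 0xA. In CFB, a change in C_i flips the same bit in P_i and garbles P_{i+1}. Decrypting the received ciphertext:
P1: E(K, 0x6) = 0xC; 0xA ⊕ 0xC = 0x6.
P2: E(K, 0xA) = 0x0; 0x4 ⊕ 0x0 = 0x4.
P3: E(K, 0x4) = 0xA; 0x0 ⊕ 0xA = 0xA.
P4: E(K, 0x0) = 0x6; 0x7 ⊕ 0x6 = 0x1.
Blocks that differ from the original plaintext: P1, P2.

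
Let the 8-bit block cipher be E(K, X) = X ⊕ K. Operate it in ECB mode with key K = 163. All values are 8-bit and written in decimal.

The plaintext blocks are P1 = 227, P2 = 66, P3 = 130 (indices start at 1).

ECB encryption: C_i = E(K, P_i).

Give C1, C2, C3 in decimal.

C1 = 64, C2 = 225, C3 = 33

C1: E(K, 227) = 64.
C2: E(K, 66) = 225.
C3: E(K, 130) = 33.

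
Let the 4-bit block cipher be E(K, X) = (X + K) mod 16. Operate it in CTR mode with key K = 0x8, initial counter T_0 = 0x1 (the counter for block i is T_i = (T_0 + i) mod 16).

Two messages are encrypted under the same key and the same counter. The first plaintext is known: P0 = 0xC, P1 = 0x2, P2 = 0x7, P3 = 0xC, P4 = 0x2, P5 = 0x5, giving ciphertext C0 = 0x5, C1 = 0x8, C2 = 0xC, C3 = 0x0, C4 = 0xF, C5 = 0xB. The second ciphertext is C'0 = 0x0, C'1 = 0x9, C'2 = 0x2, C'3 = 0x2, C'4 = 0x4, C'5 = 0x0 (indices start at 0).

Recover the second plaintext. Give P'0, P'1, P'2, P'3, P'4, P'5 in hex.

In CTR with a reused counter, both messages share the same keystream S_i, so C_i ⊕ C'_i = P_i ⊕ P'_i and thus P'_i = P_i ⊕ C_i ⊕ C'_i.
P'0: 0xC ⊕ 0x5 ⊕ 0x0 = 0x9.
P'1: 0x2 ⊕ 0x8 ⊕ 0x9 = 0x3.
P'2: 0x7 ⊕ 0xC ⊕ 0x2 = 0x9.
P'3: 0xC ⊕ 0x0 ⊕ 0x2 = 0xE.
P'4: 0x2 ⊕ 0xF ⊕ 0x4 = 0x9.
P'5: 0x5 ⊕ 0xB ⊕ 0x0 = 0xE.

P'0 = 0x9, P'1 = 0x3, P'2 = 0x9, P'3 = 0xE, P'4 = 0x9, P'5 = 0xE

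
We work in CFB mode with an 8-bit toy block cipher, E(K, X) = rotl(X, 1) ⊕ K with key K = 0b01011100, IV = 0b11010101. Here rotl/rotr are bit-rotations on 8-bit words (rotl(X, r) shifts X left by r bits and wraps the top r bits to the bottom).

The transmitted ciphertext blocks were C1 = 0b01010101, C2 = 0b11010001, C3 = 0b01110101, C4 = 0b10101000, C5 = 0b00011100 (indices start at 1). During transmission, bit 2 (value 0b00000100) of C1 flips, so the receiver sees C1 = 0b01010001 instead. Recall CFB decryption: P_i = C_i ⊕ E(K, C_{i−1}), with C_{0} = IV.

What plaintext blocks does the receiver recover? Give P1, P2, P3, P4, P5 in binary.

Only C1 changed, to 0b01010001. In CFB, a change in C_i flips the same bit in P_i and garbles P_{i+1}. Decrypting the received ciphertext:
P1: E(K, 0b11010101) = 0b11110111; 0b01010001 ⊕ 0b11110111 = 0b10100110.
P2: E(K, 0b01010001) = 0b11111110; 0b11010001 ⊕ 0b11111110 = 0b00101111.
P3: E(K, 0b11010001) = 0b11111111; 0b01110101 ⊕ 0b11111111 = 0b10001010.
P4: E(K, 0b01110101) = 0b10110110; 0b10101000 ⊕ 0b10110110 = 0b00011110.
P5: E(K, 0b10101000) = 0b00001101; 0b00011100 ⊕ 0b00001101 = 0b00010001.
Blocks that differ from the original plaintext: P1, P2.

P1 = 0b10100110, P2 = 0b00101111, P3 = 0b10001010, P4 = 0b00011110, P5 = 0b00010001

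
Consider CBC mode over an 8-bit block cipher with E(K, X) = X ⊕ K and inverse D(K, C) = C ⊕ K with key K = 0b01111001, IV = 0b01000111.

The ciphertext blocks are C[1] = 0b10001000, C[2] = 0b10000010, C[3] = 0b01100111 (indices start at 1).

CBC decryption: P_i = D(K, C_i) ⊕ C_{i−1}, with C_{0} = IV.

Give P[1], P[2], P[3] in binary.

P[1] = 0b10110110, P[2] = 0b01110011, P[3] = 0b10011100

P[1]: D(K, 0b10001000) = 0b11110001; 0b11110001 ⊕ 0b01000111 = 0b10110110.
P[2]: D(K, 0b10000010) = 0b11111011; 0b11111011 ⊕ 0b10001000 = 0b01110011.
P[3]: D(K, 0b01100111) = 0b00011110; 0b00011110 ⊕ 0b10000010 = 0b10011100.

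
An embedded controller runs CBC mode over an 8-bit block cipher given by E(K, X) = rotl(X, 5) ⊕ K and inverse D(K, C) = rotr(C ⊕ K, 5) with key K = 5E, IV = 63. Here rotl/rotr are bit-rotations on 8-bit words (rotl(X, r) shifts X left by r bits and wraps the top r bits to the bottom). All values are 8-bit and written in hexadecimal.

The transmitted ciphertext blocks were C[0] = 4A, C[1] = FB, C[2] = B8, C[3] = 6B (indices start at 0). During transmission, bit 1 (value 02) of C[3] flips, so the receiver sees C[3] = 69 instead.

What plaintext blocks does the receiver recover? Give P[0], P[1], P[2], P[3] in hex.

CBC decryption: P_i = D(K, C_i) ⊕ C_{i−1}, with C_{−1} = IV.
Only C[3] changed, to 69. In CBC, a change in C_i garbles P_i and flips the same bit in P_{i+1}. Decrypting the received ciphertext:
P[0]: D(K, 4A) = A0; A0 ⊕ 63 = C3.
P[1]: D(K, FB) = 2D; 2D ⊕ 4A = 67.
P[2]: D(K, B8) = 37; 37 ⊕ FB = CC.
P[3]: D(K, 69) = B9; B9 ⊕ B8 = 01.
Blocks that differ from the original plaintext: P[3].

P[0] = C3, P[1] = 67, P[2] = CC, P[3] = 01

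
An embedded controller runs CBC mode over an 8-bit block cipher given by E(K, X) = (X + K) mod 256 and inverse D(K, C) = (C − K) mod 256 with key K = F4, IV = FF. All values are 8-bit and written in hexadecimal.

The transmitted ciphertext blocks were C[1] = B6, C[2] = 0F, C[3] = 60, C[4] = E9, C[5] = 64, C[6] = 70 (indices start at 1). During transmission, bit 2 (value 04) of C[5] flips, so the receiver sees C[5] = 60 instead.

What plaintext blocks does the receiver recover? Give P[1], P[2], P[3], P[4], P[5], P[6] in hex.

CBC decryption: P_i = D(K, C_i) ⊕ C_{i−1}, with C_{0} = IV.
Only C[5] changed, to 60. In CBC, a change in C_i garbles P_i and flips the same bit in P_{i+1}. Decrypting the received ciphertext:
P[1]: D(K, B6) = C2; C2 ⊕ FF = 3D.
P[2]: D(K, 0F) = 1B; 1B ⊕ B6 = AD.
P[3]: D(K, 60) = 6C; 6C ⊕ 0F = 63.
P[4]: D(K, E9) = F5; F5 ⊕ 60 = 95.
P[5]: D(K, 60) = 6C; 6C ⊕ E9 = 85.
P[6]: D(K, 70) = 7C; 7C ⊕ 60 = 1C.
Blocks that differ from the original plaintext: P[5], P[6].

P[1] = 3D, P[2] = AD, P[3] = 63, P[4] = 95, P[5] = 85, P[6] = 1C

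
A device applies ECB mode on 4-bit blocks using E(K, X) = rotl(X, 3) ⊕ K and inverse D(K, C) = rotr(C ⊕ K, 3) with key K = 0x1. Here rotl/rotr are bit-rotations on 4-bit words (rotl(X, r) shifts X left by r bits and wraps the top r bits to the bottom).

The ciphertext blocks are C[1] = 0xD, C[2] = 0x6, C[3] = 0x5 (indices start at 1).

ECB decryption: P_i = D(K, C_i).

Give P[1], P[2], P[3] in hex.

P[1]: D(K, 0xD) = 0x9.
P[2]: D(K, 0x6) = 0xE.
P[3]: D(K, 0x5) = 0x8.

P[1] = 0x9, P[2] = 0xE, P[3] = 0x8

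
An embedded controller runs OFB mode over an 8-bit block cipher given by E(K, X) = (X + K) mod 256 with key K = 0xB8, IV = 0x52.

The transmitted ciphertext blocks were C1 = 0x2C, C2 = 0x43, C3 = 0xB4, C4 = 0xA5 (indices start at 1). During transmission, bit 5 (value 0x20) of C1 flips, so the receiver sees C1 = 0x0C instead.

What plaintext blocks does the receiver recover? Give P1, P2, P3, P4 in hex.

P1 = 0x06, P2 = 0x81, P3 = 0xCE, P4 = 0x97

OFB decryption: S_i = E(K, S_{i−1}) with S_{0} = IV; P_i = C_i ⊕ S_i.
Only C1 changed, to 0x0C. In OFB, a change in C_i flips the same bit in P_i only; the keystream is unaffected. Decrypting the received ciphertext:
P1: S = E(K, 0x52) = 0x0A; 0x0C ⊕ 0x0A = 0x06.
P2: S = E(K, 0x0A) = 0xC2; 0x43 ⊕ 0xC2 = 0x81.
P3: S = E(K, 0xC2) = 0x7A; 0xB4 ⊕ 0x7A = 0xCE.
P4: S = E(K, 0x7A) = 0x32; 0xA5 ⊕ 0x32 = 0x97.
Blocks that differ from the original plaintext: P1.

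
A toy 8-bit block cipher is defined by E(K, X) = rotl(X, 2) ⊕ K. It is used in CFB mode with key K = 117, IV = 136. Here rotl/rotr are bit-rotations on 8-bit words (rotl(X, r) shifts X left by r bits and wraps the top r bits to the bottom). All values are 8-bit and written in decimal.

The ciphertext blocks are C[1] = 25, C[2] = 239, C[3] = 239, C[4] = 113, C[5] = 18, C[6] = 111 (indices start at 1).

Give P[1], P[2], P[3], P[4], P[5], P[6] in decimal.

P[1] = 78, P[2] = 254, P[3] = 37, P[4] = 187, P[5] = 162, P[6] = 82

CFB decryption: P_i = C_i ⊕ E(K, C_{i−1}), with C_{0} = IV.
P[1]: E(K, 136) = 87; 25 ⊕ 87 = 78.
P[2]: E(K, 25) = 17; 239 ⊕ 17 = 254.
P[3]: E(K, 239) = 202; 239 ⊕ 202 = 37.
P[4]: E(K, 239) = 202; 113 ⊕ 202 = 187.
P[5]: E(K, 113) = 176; 18 ⊕ 176 = 162.
P[6]: E(K, 18) = 61; 111 ⊕ 61 = 82.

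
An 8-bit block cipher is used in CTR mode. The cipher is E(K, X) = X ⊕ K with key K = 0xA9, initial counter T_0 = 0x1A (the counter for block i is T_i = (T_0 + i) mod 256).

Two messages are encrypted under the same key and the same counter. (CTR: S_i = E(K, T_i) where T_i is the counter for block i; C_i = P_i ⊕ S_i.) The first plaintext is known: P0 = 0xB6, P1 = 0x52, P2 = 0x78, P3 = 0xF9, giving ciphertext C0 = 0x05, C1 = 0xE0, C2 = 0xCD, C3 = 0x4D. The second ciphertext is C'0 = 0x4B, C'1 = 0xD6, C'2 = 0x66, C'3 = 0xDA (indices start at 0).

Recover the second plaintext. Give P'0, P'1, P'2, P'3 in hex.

P'0 = 0xF8, P'1 = 0x64, P'2 = 0xD3, P'3 = 0x6E

In CTR with a reused counter, both messages share the same keystream S_i, so C_i ⊕ C'_i = P_i ⊕ P'_i and thus P'_i = P_i ⊕ C_i ⊕ C'_i.
P'0: 0xB6 ⊕ 0x05 ⊕ 0x4B = 0xF8.
P'1: 0x52 ⊕ 0xE0 ⊕ 0xD6 = 0x64.
P'2: 0x78 ⊕ 0xCD ⊕ 0x66 = 0xD3.
P'3: 0xF9 ⊕ 0x4D ⊕ 0xDA = 0x6E.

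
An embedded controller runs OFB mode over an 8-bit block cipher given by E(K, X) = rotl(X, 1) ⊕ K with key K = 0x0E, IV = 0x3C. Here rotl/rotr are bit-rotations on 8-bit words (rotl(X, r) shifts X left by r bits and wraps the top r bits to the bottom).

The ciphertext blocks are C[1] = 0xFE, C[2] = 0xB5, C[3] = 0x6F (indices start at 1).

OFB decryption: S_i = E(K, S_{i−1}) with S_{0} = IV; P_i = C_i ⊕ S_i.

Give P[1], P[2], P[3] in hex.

P[1]: S = E(K, 0x3C) = 0x76; 0xFE ⊕ 0x76 = 0x88.
P[2]: S = E(K, 0x76) = 0xE2; 0xB5 ⊕ 0xE2 = 0x57.
P[3]: S = E(K, 0xE2) = 0xCB; 0x6F ⊕ 0xCB = 0xA4.

P[1] = 0x88, P[2] = 0x57, P[3] = 0xA4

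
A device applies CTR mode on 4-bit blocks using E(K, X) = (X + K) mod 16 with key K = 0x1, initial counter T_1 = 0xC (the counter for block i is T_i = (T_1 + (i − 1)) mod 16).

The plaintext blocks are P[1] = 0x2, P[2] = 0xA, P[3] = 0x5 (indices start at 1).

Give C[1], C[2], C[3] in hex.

C[1] = 0xF, C[2] = 0x4, C[3] = 0xA

CTR encryption: S_i = E(K, T_i) where T_i is the counter for block i; C_i = P_i ⊕ S_i.
C[1]: T = 0xC, S = E(K, T) = 0xD; 0x2 ⊕ 0xD = 0xF.
C[2]: T = 0xD, S = E(K, T) = 0xE; 0xA ⊕ 0xE = 0x4.
C[3]: T = 0xE, S = E(K, T) = 0xF; 0x5 ⊕ 0xF = 0xA.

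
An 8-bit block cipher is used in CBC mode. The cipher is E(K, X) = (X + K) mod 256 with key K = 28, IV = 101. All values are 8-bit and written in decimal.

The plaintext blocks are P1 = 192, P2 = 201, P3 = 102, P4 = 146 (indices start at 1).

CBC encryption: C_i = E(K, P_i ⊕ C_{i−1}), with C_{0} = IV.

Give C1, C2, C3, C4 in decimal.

C1 = 193, C2 = 36, C3 = 94, C4 = 232

C1: P1 ⊕ 101 = 165; E(K, 165) = 193.
C2: P2 ⊕ 193 = 8; E(K, 8) = 36.
C3: P3 ⊕ 36 = 66; E(K, 66) = 94.
C4: P4 ⊕ 94 = 204; E(K, 204) = 232.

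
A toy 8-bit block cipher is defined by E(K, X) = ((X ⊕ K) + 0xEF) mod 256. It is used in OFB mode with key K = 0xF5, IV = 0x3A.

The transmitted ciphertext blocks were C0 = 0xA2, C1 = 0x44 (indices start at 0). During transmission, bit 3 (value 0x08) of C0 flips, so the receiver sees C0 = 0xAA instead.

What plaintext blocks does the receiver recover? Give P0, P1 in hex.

OFB decryption: S_i = E(K, S_{i−1}) with S_{−1} = IV; P_i = C_i ⊕ S_i.
Only C0 changed, to 0xAA. In OFB, a change in C_i flips the same bit in P_i only; the keystream is unaffected. Decrypting the received ciphertext:
P0: S = E(K, 0x3A) = 0xBE; 0xAA ⊕ 0xBE = 0x14.
P1: S = E(K, 0xBE) = 0x3A; 0x44 ⊕ 0x3A = 0x7E.
Blocks that differ from the original plaintext: P0.

P0 = 0x14, P1 = 0x7E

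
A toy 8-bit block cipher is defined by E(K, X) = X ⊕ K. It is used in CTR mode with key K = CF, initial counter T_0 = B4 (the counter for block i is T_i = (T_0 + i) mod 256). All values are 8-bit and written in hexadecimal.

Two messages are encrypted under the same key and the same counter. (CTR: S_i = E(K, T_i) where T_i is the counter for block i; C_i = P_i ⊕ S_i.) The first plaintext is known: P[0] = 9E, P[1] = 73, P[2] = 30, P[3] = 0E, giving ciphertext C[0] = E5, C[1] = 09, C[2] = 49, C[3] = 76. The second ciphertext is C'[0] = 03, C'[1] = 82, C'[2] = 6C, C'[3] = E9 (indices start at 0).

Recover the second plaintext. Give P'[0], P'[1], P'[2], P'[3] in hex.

P'[0] = 78, P'[1] = F8, P'[2] = 15, P'[3] = 91

In CTR with a reused counter, both messages share the same keystream S_i, so C_i ⊕ C'_i = P_i ⊕ P'_i and thus P'_i = P_i ⊕ C_i ⊕ C'_i.
P'[0]: 9E ⊕ E5 ⊕ 03 = 78.
P'[1]: 73 ⊕ 09 ⊕ 82 = F8.
P'[2]: 30 ⊕ 49 ⊕ 6C = 15.
P'[3]: 0E ⊕ 76 ⊕ E9 = 91.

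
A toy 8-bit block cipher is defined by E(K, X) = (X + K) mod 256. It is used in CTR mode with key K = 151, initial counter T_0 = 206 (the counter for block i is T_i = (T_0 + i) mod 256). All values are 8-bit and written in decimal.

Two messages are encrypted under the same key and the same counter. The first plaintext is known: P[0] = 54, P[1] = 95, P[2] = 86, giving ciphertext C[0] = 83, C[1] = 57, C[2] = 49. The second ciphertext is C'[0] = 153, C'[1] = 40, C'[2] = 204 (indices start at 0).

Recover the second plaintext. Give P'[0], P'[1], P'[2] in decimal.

In CTR with a reused counter, both messages share the same keystream S_i, so C_i ⊕ C'_i = P_i ⊕ P'_i and thus P'_i = P_i ⊕ C_i ⊕ C'_i.
P'[0]: 54 ⊕ 83 ⊕ 153 = 252.
P'[1]: 95 ⊕ 57 ⊕ 40 = 78.
P'[2]: 86 ⊕ 49 ⊕ 204 = 171.

P'[0] = 252, P'[1] = 78, P'[2] = 171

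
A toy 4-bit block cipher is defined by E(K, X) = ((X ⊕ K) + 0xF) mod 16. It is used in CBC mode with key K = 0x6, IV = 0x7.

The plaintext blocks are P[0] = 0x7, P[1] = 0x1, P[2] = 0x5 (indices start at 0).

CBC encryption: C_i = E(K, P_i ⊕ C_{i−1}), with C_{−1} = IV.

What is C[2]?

C[0]: P[0] ⊕ 0x7 = 0x0; E(K, 0x0) = 0x5.
C[1]: P[1] ⊕ 0x5 = 0x4; E(K, 0x4) = 0x1.
C[2]: P[2] ⊕ 0x1 = 0x4; E(K, 0x4) = 0x1.

C[2] = 0x1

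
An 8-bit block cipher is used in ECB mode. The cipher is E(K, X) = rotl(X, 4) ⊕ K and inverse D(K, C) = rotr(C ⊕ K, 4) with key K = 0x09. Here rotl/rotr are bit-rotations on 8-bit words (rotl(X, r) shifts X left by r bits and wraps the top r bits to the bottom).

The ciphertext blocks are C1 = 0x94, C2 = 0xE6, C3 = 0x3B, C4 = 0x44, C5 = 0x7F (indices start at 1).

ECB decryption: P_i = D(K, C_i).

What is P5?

P5 = 0x67

P5: D(K, 0x7F) = 0x67.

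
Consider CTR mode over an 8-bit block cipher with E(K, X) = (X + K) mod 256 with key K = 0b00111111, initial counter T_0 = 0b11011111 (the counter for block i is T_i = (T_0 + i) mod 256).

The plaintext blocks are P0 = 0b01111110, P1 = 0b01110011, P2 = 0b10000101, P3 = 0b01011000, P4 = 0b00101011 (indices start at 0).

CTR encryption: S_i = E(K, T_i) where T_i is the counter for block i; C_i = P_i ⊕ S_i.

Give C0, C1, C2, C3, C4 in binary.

C0: T = 0b11011111, S = E(K, T) = 0b00011110; 0b01111110 ⊕ 0b00011110 = 0b01100000.
C1: T = 0b11100000, S = E(K, T) = 0b00011111; 0b01110011 ⊕ 0b00011111 = 0b01101100.
C2: T = 0b11100001, S = E(K, T) = 0b00100000; 0b10000101 ⊕ 0b00100000 = 0b10100101.
C3: T = 0b11100010, S = E(K, T) = 0b00100001; 0b01011000 ⊕ 0b00100001 = 0b01111001.
C4: T = 0b11100011, S = E(K, T) = 0b00100010; 0b00101011 ⊕ 0b00100010 = 0b00001001.

C0 = 0b01100000, C1 = 0b01101100, C2 = 0b10100101, C3 = 0b01111001, C4 = 0b00001001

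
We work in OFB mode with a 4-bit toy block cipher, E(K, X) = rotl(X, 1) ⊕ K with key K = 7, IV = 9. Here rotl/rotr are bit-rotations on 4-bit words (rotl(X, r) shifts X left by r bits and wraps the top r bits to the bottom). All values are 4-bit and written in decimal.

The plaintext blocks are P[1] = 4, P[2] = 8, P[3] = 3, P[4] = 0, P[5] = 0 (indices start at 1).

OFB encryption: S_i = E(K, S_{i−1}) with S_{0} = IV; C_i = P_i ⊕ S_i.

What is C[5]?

C[1]: S = E(K, 9) = 4; 4 ⊕ 4 = 0.
C[2]: S = E(K, 4) = 15; 8 ⊕ 15 = 7.
C[3]: S = E(K, 15) = 8; 3 ⊕ 8 = 11.
C[4]: S = E(K, 8) = 6; 0 ⊕ 6 = 6.
C[5]: S = E(K, 6) = 11; 0 ⊕ 11 = 11.

C[5] = 11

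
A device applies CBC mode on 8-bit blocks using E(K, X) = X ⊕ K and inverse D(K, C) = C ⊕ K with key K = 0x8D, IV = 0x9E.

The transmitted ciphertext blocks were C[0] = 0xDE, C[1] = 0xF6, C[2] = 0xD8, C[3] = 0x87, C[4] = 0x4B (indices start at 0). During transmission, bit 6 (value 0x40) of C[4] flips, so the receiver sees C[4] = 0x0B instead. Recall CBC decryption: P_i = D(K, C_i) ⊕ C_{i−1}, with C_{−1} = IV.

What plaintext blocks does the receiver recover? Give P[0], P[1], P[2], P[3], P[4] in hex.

Only C[4] changed, to 0x0B. In CBC, a change in C_i garbles P_i and flips the same bit in P_{i+1}. Decrypting the received ciphertext:
P[0]: D(K, 0xDE) = 0x53; 0x53 ⊕ 0x9E = 0xCD.
P[1]: D(K, 0xF6) = 0x7B; 0x7B ⊕ 0xDE = 0xA5.
P[2]: D(K, 0xD8) = 0x55; 0x55 ⊕ 0xF6 = 0xA3.
P[3]: D(K, 0x87) = 0x0A; 0x0A ⊕ 0xD8 = 0xD2.
P[4]: D(K, 0x0B) = 0x86; 0x86 ⊕ 0x87 = 0x01.
Blocks that differ from the original plaintext: P[4].

P[0] = 0xCD, P[1] = 0xA5, P[2] = 0xA3, P[3] = 0xD2, P[4] = 0x01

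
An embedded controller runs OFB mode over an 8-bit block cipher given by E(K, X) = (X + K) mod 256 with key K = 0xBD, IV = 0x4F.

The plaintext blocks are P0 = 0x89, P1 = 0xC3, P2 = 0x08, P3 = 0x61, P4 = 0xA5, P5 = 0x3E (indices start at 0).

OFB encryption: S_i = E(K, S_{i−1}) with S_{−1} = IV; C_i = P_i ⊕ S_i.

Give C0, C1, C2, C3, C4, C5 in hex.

C0: S = E(K, 0x4F) = 0x0C; 0x89 ⊕ 0x0C = 0x85.
C1: S = E(K, 0x0C) = 0xC9; 0xC3 ⊕ 0xC9 = 0x0A.
C2: S = E(K, 0xC9) = 0x86; 0x08 ⊕ 0x86 = 0x8E.
C3: S = E(K, 0x86) = 0x43; 0x61 ⊕ 0x43 = 0x22.
C4: S = E(K, 0x43) = 0x00; 0xA5 ⊕ 0x00 = 0xA5.
C5: S = E(K, 0x00) = 0xBD; 0x3E ⊕ 0xBD = 0x83.

C0 = 0x85, C1 = 0x0A, C2 = 0x8E, C3 = 0x22, C4 = 0xA5, C5 = 0x83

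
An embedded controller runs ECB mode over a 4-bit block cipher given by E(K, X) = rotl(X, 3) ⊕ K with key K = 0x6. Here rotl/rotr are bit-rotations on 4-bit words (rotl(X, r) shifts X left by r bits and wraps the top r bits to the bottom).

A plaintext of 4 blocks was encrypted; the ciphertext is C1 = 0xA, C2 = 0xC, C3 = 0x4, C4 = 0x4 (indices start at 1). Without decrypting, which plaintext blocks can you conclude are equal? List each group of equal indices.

P3 = P4

ECB encrypts each block independently with the same key, so equal ciphertext blocks imply equal plaintext blocks.
C3 = C4 = 0x4, so P3 = P4.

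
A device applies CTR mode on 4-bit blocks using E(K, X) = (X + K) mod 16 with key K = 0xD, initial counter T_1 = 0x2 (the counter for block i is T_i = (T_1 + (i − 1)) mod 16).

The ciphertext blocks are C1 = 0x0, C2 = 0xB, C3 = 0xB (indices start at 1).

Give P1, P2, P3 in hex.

CTR decryption: S_i = E(K, T_i) where T_i is the counter for block i; P_i = C_i ⊕ S_i.
P1: T = 0x2, S = E(K, T) = 0xF; 0x0 ⊕ 0xF = 0xF.
P2: T = 0x3, S = E(K, T) = 0x0; 0xB ⊕ 0x0 = 0xB.
P3: T = 0x4, S = E(K, T) = 0x1; 0xB ⊕ 0x1 = 0xA.

P1 = 0xF, P2 = 0xB, P3 = 0xA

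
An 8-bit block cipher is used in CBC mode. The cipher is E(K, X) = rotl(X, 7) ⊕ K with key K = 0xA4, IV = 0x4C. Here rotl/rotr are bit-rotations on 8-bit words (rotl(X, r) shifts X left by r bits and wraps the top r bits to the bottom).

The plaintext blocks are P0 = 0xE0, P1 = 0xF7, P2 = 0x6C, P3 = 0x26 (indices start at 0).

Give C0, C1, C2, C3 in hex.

CBC encryption: C_i = E(K, P_i ⊕ C_{i−1}), with C_{−1} = IV.
C0: P0 ⊕ 0x4C = 0xAC; E(K, 0xAC) = 0xF2.
C1: P1 ⊕ 0xF2 = 0x05; E(K, 0x05) = 0x26.
C2: P2 ⊕ 0x26 = 0x4A; E(K, 0x4A) = 0x81.
C3: P3 ⊕ 0x81 = 0xA7; E(K, 0xA7) = 0x77.

C0 = 0xF2, C1 = 0x26, C2 = 0x81, C3 = 0x77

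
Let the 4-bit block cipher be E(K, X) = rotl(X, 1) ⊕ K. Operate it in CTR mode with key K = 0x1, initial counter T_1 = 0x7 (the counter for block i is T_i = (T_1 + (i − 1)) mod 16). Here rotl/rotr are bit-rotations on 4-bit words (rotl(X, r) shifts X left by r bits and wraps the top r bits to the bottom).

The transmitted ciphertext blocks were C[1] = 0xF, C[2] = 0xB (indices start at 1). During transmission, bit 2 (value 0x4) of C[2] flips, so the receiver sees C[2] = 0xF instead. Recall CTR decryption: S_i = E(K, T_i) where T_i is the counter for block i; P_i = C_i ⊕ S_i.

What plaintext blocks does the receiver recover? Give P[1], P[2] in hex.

P[1] = 0x0, P[2] = 0xF

Only C[2] changed, to 0xF. In CTR, a change in C_i flips the same bit in P_i only; the keystream is unaffected. Decrypting the received ciphertext:
P[1]: T = 0x7, S = E(K, T) = 0xF; 0xF ⊕ 0xF = 0x0.
P[2]: T = 0x8, S = E(K, T) = 0x0; 0xF ⊕ 0x0 = 0xF.
Blocks that differ from the original plaintext: P[2].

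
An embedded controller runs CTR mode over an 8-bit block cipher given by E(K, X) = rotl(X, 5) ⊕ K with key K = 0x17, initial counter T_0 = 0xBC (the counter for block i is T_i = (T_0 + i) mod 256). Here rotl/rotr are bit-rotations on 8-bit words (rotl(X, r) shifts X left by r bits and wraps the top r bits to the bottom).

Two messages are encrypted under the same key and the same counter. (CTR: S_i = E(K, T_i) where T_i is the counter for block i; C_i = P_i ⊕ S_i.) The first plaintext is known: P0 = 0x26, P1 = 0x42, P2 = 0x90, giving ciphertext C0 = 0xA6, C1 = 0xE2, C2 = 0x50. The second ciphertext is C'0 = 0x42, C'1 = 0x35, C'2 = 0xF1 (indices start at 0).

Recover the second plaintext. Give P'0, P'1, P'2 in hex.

In CTR with a reused counter, both messages share the same keystream S_i, so C_i ⊕ C'_i = P_i ⊕ P'_i and thus P'_i = P_i ⊕ C_i ⊕ C'_i.
P'0: 0x26 ⊕ 0xA6 ⊕ 0x42 = 0xC2.
P'1: 0x42 ⊕ 0xE2 ⊕ 0x35 = 0x95.
P'2: 0x90 ⊕ 0x50 ⊕ 0xF1 = 0x31.

P'0 = 0xC2, P'1 = 0x95, P'2 = 0x31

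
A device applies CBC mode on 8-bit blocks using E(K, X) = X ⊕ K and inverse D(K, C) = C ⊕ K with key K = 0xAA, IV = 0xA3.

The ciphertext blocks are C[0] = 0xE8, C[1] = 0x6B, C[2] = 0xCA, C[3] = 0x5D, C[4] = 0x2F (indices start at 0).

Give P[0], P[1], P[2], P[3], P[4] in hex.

P[0] = 0xE1, P[1] = 0x29, P[2] = 0x0B, P[3] = 0x3D, P[4] = 0xD8

CBC decryption: P_i = D(K, C_i) ⊕ C_{i−1}, with C_{−1} = IV.
P[0]: D(K, 0xE8) = 0x42; 0x42 ⊕ 0xA3 = 0xE1.
P[1]: D(K, 0x6B) = 0xC1; 0xC1 ⊕ 0xE8 = 0x29.
P[2]: D(K, 0xCA) = 0x60; 0x60 ⊕ 0x6B = 0x0B.
P[3]: D(K, 0x5D) = 0xF7; 0xF7 ⊕ 0xCA = 0x3D.
P[4]: D(K, 0x2F) = 0x85; 0x85 ⊕ 0x5D = 0xD8.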